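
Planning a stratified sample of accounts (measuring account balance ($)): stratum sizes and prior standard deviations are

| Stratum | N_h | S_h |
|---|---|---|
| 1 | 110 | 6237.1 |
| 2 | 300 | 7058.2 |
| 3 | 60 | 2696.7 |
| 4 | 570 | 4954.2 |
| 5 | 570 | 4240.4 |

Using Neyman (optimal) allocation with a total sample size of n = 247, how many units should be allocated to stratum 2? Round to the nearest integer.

Neyman allocation: n_h = n · N_h S_h / Σ N_i S_i, with n = 247.
  stratum 1: N_h·S_h = 110·6237.1 = 686081.00
  stratum 2: N_h·S_h = 300·7058.2 = 2117460.00
  stratum 3: N_h·S_h = 60·2696.7 = 161802.00
  stratum 4: N_h·S_h = 570·4954.2 = 2823894.00
  stratum 5: N_h·S_h = 570·4240.4 = 2417028.00
Σ N_h S_h = 8206265.00
n for stratum 2 = 247·2117460.00/8206265.00 = 63.733 → 64

64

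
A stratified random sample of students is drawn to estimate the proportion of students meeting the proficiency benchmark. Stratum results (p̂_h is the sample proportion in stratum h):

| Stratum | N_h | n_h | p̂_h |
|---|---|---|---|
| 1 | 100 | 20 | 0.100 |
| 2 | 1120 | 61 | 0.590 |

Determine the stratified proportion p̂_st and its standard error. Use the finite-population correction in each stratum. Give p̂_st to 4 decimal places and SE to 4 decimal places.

p̂_st ≈ 0.5498, SE ≈ 0.0569

N = 1220; stratum weights W_h = N_h/N.
p̂_st = Σ W_h p̂_h = (100·0.100 + 1120·0.590)/1220 = 0.54984
V̂(p̂_st) = Σ W_h² (1 − n_h/N_h) p̂_h(1−p̂_h)/(n_h−1):
  stratum 1: (100/1220)²·(1 − 20/100)·0.100·0.900/19 = 2.546e-05
  stratum 2: (1120/1220)²·(1 − 61/1120)·0.590·0.410/60 = 0.00321276
V̂(p̂_st) = 0.00323822; SE = √V̂ = 0.0569054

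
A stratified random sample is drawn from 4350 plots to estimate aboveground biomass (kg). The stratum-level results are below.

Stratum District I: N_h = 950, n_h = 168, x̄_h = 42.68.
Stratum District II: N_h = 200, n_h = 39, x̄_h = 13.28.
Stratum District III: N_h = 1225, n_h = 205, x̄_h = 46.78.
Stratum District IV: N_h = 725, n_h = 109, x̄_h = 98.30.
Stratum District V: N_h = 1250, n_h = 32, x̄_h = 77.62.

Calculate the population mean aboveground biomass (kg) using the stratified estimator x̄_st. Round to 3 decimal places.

N = Σ N_h = 4350. Stratum weights W_h = N_h/N.
x̄_st = (950·42.68 + 200·13.28 + 1225·46.78 + 725·98.30 + 1250·77.62) / 4350 = 61.79310

x̄_st ≈ 61.793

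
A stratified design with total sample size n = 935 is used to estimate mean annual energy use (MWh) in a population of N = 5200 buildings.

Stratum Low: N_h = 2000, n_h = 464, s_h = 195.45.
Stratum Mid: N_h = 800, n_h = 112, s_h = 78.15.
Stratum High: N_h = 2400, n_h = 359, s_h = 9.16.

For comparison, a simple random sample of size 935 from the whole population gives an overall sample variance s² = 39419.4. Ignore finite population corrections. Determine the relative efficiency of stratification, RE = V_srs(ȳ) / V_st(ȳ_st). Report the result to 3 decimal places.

RE ≈ 3.118

V̂(ȳ_st) = Σ W_h² s_h²/n_h, with W_h = N_h/N and N = 5200:
  stratum Low: (2000/5200)²·195.45²/464 = 12.1789
  stratum Mid: (800/5200)²·78.15²/112 = 1.29066
  stratum High: (2400/5200)²·9.16²/359 = 0.0497866
V_st = 13.5193
V_srs = s²/n = 39419.4/935 = 42.1598
Relative efficiency = V_srs / V_st = 42.1598/13.5193 = 3.1185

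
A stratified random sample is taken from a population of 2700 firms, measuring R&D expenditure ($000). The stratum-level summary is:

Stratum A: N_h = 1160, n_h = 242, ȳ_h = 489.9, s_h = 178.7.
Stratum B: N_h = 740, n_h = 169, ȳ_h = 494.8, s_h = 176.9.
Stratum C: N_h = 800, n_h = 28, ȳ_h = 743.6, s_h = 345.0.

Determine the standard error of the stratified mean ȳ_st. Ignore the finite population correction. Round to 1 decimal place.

V̂(ȳ_st) = Σ W_h² s_h²/n_h, with W_h = N_h/N and N = 2700:
  stratum A: (1160/2700)²·178.7²/242 = 24.3569
  stratum B: (740/2700)²·176.9²/169 = 13.9093
  stratum C: (800/2700)²·345.0²/28 = 373.192
V̂(ȳ_st) = 411.458
SE(ȳ_st) = √411.458 = 20.2844

SE(ȳ_st) ≈ 20.3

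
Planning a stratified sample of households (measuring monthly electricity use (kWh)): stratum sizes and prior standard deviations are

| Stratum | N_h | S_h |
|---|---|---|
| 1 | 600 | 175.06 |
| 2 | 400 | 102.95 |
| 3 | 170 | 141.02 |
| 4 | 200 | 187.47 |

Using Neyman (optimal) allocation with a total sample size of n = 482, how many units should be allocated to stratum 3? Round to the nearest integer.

56

Neyman allocation: n_h = n · N_h S_h / Σ N_i S_i, with n = 482.
  stratum 1: N_h·S_h = 600·175.06 = 105036.00
  stratum 2: N_h·S_h = 400·102.95 = 41180.00
  stratum 3: N_h·S_h = 170·141.02 = 23973.40
  stratum 4: N_h·S_h = 200·187.47 = 37494.00
Σ N_h S_h = 207683.40
n for stratum 3 = 482·23973.40/207683.40 = 55.638 → 56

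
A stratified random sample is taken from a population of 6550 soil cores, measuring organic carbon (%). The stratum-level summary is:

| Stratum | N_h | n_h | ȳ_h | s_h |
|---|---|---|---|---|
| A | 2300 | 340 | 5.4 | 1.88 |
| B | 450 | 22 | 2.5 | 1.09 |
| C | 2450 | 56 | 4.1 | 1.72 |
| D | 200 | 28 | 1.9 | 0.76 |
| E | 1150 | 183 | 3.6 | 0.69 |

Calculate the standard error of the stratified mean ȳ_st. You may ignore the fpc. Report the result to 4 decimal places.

V̂(ȳ_st) = Σ W_h² s_h²/n_h, with W_h = N_h/N and N = 6550:
  stratum A: (2300/6550)²·1.88²/340 = 0.00128177
  stratum B: (450/6550)²·1.09²/22 = 0.000254902
  stratum C: (2450/6550)²·1.72²/56 = 0.00739126
  stratum D: (200/6550)²·0.76²/28 = 1.9233e-05
  stratum E: (1150/6550)²·0.69²/183 = 8.01974e-05
V̂(ȳ_st) = 0.00902736
SE(ȳ_st) = √0.00902736 = 0.0950124

SE(ȳ_st) ≈ 0.0950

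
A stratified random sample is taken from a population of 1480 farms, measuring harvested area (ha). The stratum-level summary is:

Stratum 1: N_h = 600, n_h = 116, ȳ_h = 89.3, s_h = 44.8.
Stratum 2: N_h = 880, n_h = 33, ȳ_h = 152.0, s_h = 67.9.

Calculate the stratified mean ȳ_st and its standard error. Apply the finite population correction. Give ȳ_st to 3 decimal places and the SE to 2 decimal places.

ȳ_st = Σ W_h ȳ_h = (600·89.3 + 880·152.0)/1480 = 126.58108
V̂(ȳ_st) = Σ W_h² (1 − n_h/N_h) s_h²/n_h, with W_h = N_h/N and N = 1480:
  stratum 1: (600/1480)²·(1 − 116/600)·44.8²/116 = 2.29388
  stratum 2: (880/1480)²·(1 − 33/880)·67.9²/33 = 47.541
V̂(ȳ_st) = 49.8349
SE(ȳ_st) = √49.8349 = 7.05938

ȳ_st ≈ 126.581, SE ≈ 7.06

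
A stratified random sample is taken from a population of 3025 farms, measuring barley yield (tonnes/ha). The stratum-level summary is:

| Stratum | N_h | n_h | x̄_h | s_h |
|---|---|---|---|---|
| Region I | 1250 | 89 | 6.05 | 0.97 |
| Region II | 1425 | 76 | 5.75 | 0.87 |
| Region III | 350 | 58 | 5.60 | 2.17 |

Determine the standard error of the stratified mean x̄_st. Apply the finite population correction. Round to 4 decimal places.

V̂(x̄_st) = Σ W_h² (1 − n_h/N_h) s_h²/n_h, with W_h = N_h/N and N = 3025:
  stratum Region I: (1250/3025)²·(1 − 89/1250)·0.97²/89 = 0.00167666
  stratum Region II: (1425/3025)²·(1 − 76/1425)·0.87²/76 = 0.00209219
  stratum Region III: (350/3025)²·(1 − 58/350)·2.17²/58 = 0.000906758
V̂(x̄_st) = 0.00467561
SE(x̄_st) = √0.00467561 = 0.0683784

SE(x̄_st) ≈ 0.0684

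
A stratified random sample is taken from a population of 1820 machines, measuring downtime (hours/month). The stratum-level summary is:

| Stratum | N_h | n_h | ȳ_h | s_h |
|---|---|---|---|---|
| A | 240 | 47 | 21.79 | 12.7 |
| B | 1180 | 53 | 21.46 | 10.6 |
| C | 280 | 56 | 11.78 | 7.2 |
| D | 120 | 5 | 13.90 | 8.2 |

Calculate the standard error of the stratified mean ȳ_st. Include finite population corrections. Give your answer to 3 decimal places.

V̂(ȳ_st) = Σ W_h² (1 − n_h/N_h) s_h²/n_h, with W_h = N_h/N and N = 1820:
  stratum A: (240/1820)²·(1 − 47/240)·12.7²/47 = 0.0479883
  stratum B: (1180/1820)²·(1 − 53/1180)·10.6²/53 = 0.851136
  stratum C: (280/1820)²·(1 − 56/280)·7.2²/56 = 0.0175283
  stratum D: (120/1820)²·(1 − 5/120)·8.2²/5 = 0.0560266
V̂(ȳ_st) = 0.972679
SE(ȳ_st) = √0.972679 = 0.986245

SE(ȳ_st) ≈ 0.986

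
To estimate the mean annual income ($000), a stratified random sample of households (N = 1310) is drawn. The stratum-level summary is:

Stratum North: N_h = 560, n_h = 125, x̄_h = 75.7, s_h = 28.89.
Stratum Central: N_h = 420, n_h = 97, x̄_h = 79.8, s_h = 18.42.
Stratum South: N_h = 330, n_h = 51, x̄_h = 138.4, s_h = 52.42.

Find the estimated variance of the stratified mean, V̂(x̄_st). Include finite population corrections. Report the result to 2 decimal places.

V̂(x̄_st) = Σ W_h² (1 − n_h/N_h) s_h²/n_h, with W_h = N_h/N and N = 1310:
  stratum North: (560/1310)²·(1 − 125/560)·28.89²/125 = 0.947807
  stratum Central: (420/1310)²·(1 − 97/420)·18.42²/97 = 0.276514
  stratum South: (330/1310)²·(1 − 51/330)·52.42²/51 = 2.89068
V̂(x̄_st) = 4.115

V̂(x̄_st) ≈ 4.11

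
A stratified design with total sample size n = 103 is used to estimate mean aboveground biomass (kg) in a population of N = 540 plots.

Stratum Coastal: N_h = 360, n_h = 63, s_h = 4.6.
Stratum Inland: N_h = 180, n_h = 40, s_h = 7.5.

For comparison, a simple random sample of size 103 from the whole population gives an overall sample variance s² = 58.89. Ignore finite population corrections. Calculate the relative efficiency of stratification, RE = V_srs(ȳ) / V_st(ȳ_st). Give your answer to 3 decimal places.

V̂(ȳ_st) = Σ W_h² s_h²/n_h, with W_h = N_h/N and N = 540:
  stratum Coastal: (360/540)²·4.6²/63 = 0.149277
  stratum Inland: (180/540)²·7.5²/40 = 0.15625
V_st = 0.305527
V_srs = s²/n = 58.89/103 = 0.571748
Relative efficiency = V_srs / V_st = 0.571748/0.305527 = 1.8713

RE ≈ 1.871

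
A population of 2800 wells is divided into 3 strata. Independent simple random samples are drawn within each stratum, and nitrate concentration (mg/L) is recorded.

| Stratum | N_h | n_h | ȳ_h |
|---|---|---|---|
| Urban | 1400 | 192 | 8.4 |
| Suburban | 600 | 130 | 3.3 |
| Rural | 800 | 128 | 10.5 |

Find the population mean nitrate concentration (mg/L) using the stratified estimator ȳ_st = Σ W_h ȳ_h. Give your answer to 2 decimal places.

N = Σ N_h = 2800. Stratum weights W_h = N_h/N.
ȳ_st = (1400·8.4 + 600·3.3 + 800·10.5) / 2800 = 7.9071

ȳ_st ≈ 7.91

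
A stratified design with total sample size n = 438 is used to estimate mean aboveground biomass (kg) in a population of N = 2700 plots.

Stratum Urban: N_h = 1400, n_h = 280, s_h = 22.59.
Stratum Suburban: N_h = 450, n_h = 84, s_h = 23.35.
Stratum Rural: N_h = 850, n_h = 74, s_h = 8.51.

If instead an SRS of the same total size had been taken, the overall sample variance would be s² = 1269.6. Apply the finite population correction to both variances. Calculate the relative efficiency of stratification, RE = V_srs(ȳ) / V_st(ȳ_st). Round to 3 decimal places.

V̂(ȳ_st) = Σ W_h² (1 − n_h/N_h) s_h²/n_h, with W_h = N_h/N and N = 2700:
  stratum Urban: (1400/2700)²·(1 − 280/1400)·22.59²/280 = 0.392006
  stratum Suburban: (450/2700)²·(1 − 84/450)·23.35²/84 = 0.146643
  stratum Rural: (850/2700)²·(1 − 74/850)·8.51²/74 = 0.0885484
V_st = 0.627197
V_srs = (1 − 438/2700)·1269.6/438 = 2.42841
Relative efficiency = V_srs / V_st = 2.42841/0.627197 = 3.8718

RE ≈ 3.872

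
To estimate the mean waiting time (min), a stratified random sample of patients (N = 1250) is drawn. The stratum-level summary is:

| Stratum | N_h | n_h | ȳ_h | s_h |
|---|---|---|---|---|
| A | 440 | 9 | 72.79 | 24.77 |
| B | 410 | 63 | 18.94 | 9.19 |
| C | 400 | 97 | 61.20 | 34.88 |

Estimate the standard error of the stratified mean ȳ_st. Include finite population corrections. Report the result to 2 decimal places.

V̂(ȳ_st) = Σ W_h² (1 − n_h/N_h) s_h²/n_h, with W_h = N_h/N and N = 1250:
  stratum A: (440/1250)²·(1 − 9/440)·24.77²/9 = 8.27407
  stratum B: (410/1250)²·(1 − 63/410)·9.19²/63 = 0.122063
  stratum C: (400/1250)²·(1 − 97/400)·34.88²/97 = 0.97289
V̂(ȳ_st) = 9.36903
SE(ȳ_st) = √9.36903 = 3.06089

SE(ȳ_st) ≈ 3.06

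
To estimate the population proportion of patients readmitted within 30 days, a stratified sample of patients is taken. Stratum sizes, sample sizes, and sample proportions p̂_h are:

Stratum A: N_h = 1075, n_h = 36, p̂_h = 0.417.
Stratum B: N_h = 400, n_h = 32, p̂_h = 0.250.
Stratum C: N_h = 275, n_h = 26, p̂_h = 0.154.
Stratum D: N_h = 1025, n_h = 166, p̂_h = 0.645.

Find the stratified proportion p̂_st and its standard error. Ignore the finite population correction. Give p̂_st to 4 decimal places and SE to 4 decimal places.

N = 2775; stratum weights W_h = N_h/N.
p̂_st = Σ W_h p̂_h = (1075·0.417 + 400·0.250 + 275·0.154 + 1025·0.645)/2775 = 0.45108
V̂(p̂_st) = Σ W_h² p̂_h(1−p̂_h)/(n_h−1):
  stratum A: (1075/2775)²·0.417·0.583/35 = 0.00104238
  stratum B: (400/2775)²·0.250·0.750/31 = 0.000125671
  stratum C: (275/2775)²·0.154·0.846/25 = 5.11788e-05
  stratum D: (1025/2775)²·0.645·0.355/165 = 0.000189333
V̂(p̂_st) = 0.00140857; SE = √V̂ = 0.0375309

p̂_st ≈ 0.4511, SE ≈ 0.0375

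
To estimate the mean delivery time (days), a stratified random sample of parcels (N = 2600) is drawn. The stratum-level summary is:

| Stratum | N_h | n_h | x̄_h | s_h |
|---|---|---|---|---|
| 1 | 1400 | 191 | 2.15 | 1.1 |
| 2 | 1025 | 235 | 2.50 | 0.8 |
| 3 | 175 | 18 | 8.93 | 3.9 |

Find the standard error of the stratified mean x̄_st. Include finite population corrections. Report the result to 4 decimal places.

SE(x̄_st) ≈ 0.0731

V̂(x̄_st) = Σ W_h² (1 − n_h/N_h) s_h²/n_h, with W_h = N_h/N and N = 2600:
  stratum 1: (1400/2600)²·(1 − 191/1400)·1.1²/191 = 0.00158621
  stratum 2: (1025/2600)²·(1 − 235/1025)·0.8²/235 = 0.000326224
  stratum 3: (175/2600)²·(1 − 18/175)·3.9²/18 = 0.00343437
V̂(x̄_st) = 0.00534681
SE(x̄_st) = √0.00534681 = 0.0731219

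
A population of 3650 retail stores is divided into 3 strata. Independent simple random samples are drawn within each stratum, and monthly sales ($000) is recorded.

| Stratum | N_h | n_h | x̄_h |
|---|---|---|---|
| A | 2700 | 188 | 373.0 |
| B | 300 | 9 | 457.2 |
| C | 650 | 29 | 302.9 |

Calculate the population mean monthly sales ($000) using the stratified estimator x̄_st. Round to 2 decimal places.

x̄_st ≈ 367.44

N = Σ N_h = 3650. Stratum weights W_h = N_h/N.
x̄_st = (2700·373.0 + 300·457.2 + 650·302.9) / 3650 = 367.4370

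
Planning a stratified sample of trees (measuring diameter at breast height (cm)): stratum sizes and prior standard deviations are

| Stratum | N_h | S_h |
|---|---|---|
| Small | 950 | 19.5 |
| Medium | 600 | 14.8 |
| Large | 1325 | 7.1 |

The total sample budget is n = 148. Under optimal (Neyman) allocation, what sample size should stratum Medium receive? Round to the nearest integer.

Neyman allocation: n_h = n · N_h S_h / Σ N_i S_i, with n = 148.
  stratum Small: N_h·S_h = 950·19.5 = 18525.00
  stratum Medium: N_h·S_h = 600·14.8 = 8880.00
  stratum Large: N_h·S_h = 1325·7.1 = 9407.50
Σ N_h S_h = 36812.50
n for stratum Medium = 148·8880.00/36812.50 = 35.701 → 36

36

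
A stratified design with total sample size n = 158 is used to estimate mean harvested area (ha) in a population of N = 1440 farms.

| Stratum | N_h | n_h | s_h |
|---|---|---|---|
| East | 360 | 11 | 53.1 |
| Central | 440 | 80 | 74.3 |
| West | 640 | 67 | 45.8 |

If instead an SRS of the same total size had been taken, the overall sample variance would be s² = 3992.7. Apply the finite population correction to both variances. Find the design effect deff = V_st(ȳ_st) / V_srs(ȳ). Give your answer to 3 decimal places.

V̂(ȳ_st) = Σ W_h² (1 − n_h/N_h) s_h²/n_h, with W_h = N_h/N and N = 1440:
  stratum East: (360/1440)²·(1 − 11/360)·53.1²/11 = 15.531
  stratum Central: (440/1440)²·(1 − 80/440)·74.3²/80 = 5.2713
  stratum West: (640/1440)²·(1 − 67/640)·45.8²/67 = 5.53689
V_st = 26.3392
V_srs = (1 − 158/1440)·3992.7/158 = 22.4975
deff = V_st / V_srs = 26.3392/22.4975 = 1.1708

deff ≈ 1.171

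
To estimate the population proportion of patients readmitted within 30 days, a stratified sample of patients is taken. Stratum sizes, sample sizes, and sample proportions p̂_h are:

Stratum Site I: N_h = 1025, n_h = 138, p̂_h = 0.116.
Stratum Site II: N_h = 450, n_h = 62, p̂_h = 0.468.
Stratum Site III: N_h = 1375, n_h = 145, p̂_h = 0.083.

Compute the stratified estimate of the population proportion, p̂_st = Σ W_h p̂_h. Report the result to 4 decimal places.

N = 2850; stratum weights W_h = N_h/N.
p̂_st = Σ W_h p̂_h = (1025·0.116 + 450·0.468 + 1375·0.083)/2850 = 0.15566

p̂_st ≈ 0.1557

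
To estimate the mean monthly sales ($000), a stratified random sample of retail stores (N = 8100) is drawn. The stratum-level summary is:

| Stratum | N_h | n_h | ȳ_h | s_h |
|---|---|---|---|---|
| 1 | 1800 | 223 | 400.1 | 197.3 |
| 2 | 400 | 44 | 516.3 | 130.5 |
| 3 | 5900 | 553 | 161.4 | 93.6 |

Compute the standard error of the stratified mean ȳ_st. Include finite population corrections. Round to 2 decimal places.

SE(ȳ_st) ≈ 4.00

V̂(ȳ_st) = Σ W_h² (1 − n_h/N_h) s_h²/n_h, with W_h = N_h/N and N = 8100:
  stratum 1: (1800/8100)²·(1 − 223/1800)·197.3²/223 = 7.55237
  stratum 2: (400/8100)²·(1 − 44/400)·130.5²/44 = 0.840056
  stratum 3: (5900/8100)²·(1 − 553/5900)·93.6²/553 = 7.61761
V̂(ȳ_st) = 16.01
SE(ȳ_st) = √16.01 = 4.00125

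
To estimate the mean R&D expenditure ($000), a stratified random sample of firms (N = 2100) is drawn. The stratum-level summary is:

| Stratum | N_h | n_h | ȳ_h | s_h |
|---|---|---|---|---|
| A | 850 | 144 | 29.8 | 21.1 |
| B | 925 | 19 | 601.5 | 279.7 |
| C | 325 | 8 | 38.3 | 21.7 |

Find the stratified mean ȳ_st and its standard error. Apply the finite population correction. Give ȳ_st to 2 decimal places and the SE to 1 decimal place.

ȳ_st = Σ W_h ȳ_h = (850·29.8 + 925·601.5 + 325·38.3)/2100 = 282.93571
V̂(ȳ_st) = Σ W_h² (1 − n_h/N_h) s_h²/n_h, with W_h = N_h/N and N = 2100:
  stratum A: (850/2100)²·(1 − 144/850)·21.1²/144 = 0.420714
  stratum B: (925/2100)²·(1 − 19/925)·279.7²/19 = 782.461
  stratum C: (325/2100)²·(1 − 8/325)·21.7²/8 = 1.3751
V̂(ȳ_st) = 784.257
SE(ȳ_st) = √784.257 = 28.0046

ȳ_st ≈ 282.94, SE ≈ 28.0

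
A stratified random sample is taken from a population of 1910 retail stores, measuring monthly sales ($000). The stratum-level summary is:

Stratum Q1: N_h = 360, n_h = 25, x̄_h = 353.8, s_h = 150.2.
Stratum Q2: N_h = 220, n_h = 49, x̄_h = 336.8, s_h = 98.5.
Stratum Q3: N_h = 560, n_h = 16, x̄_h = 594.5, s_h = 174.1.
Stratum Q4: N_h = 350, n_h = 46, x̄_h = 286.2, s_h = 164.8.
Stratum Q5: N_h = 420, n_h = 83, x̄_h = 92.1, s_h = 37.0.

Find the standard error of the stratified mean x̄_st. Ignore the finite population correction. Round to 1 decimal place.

SE(x̄_st) ≈ 14.8

V̂(x̄_st) = Σ W_h² s_h²/n_h, with W_h = N_h/N and N = 1910:
  stratum Q1: (360/1910)²·150.2²/25 = 32.0581
  stratum Q2: (220/1910)²·98.5²/49 = 2.62697
  stratum Q3: (560/1910)²·174.1²/16 = 162.85
  stratum Q4: (350/1910)²·164.8²/46 = 19.8256
  stratum Q5: (420/1910)²·37.0²/83 = 0.797549
V̂(x̄_st) = 218.158
SE(x̄_st) = √218.158 = 14.7702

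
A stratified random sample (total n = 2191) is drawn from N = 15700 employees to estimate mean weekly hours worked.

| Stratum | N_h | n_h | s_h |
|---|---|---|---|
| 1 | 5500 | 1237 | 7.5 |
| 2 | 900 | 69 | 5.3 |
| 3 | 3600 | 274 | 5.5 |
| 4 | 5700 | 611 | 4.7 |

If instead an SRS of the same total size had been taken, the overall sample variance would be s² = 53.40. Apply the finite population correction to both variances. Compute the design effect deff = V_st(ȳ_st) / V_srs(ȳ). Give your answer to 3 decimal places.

V̂(ȳ_st) = Σ W_h² (1 − n_h/N_h) s_h²/n_h, with W_h = N_h/N and N = 15700:
  stratum 1: (5500/15700)²·(1 − 1237/5500)·7.5²/1237 = 0.00432545
  stratum 2: (900/15700)²·(1 − 69/900)·5.3²/69 = 0.00123523
  stratum 3: (3600/15700)²·(1 − 274/3600)·5.5²/274 = 0.00536291
  stratum 4: (5700/15700)²·(1 − 611/5700)·4.7²/611 = 0.00425464
V_st = 0.0151782
V_srs = (1 − 2191/15700)·53.40/2191 = 0.0209712
deff = V_st / V_srs = 0.0151782/0.0209712 = 0.7238

deff ≈ 0.724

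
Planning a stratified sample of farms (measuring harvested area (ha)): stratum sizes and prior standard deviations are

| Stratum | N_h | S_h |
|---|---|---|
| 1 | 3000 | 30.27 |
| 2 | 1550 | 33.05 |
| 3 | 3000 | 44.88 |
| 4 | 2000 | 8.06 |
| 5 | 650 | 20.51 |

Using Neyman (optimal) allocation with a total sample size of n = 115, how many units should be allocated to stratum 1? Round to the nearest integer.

Neyman allocation: n_h = n · N_h S_h / Σ N_i S_i, with n = 115.
  stratum 1: N_h·S_h = 3000·30.27 = 90810.00
  stratum 2: N_h·S_h = 1550·33.05 = 51227.50
  stratum 3: N_h·S_h = 3000·44.88 = 134640.00
  stratum 4: N_h·S_h = 2000·8.06 = 16120.00
  stratum 5: N_h·S_h = 650·20.51 = 13331.50
Σ N_h S_h = 306129.00
n for stratum 1 = 115·90810.00/306129.00 = 34.114 → 34

34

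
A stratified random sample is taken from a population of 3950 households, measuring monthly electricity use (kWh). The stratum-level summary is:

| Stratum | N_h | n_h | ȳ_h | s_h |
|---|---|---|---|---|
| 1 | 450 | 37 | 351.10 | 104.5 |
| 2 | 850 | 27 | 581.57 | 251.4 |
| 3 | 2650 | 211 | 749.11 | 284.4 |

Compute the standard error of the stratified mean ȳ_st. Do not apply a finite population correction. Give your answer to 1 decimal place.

V̂(ȳ_st) = Σ W_h² s_h²/n_h, with W_h = N_h/N and N = 3950:
  stratum 1: (450/3950)²·104.5²/37 = 3.83055
  stratum 2: (850/3950)²·251.4²/27 = 108.395
  stratum 3: (2650/3950)²·284.4²/211 = 172.534
V̂(ȳ_st) = 284.76
SE(ȳ_st) = √284.76 = 16.8748

SE(ȳ_st) ≈ 16.9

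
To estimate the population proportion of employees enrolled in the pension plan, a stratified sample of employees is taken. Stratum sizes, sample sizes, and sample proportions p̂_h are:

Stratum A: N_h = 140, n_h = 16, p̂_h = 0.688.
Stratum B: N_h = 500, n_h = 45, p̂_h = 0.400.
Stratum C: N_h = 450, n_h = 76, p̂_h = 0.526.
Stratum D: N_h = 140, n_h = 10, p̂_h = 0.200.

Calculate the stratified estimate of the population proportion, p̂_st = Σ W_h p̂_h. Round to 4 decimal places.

p̂_st ≈ 0.4561

N = 1230; stratum weights W_h = N_h/N.
p̂_st = Σ W_h p̂_h = (140·0.688 + 500·0.400 + 450·0.526 + 140·0.200)/1230 = 0.45611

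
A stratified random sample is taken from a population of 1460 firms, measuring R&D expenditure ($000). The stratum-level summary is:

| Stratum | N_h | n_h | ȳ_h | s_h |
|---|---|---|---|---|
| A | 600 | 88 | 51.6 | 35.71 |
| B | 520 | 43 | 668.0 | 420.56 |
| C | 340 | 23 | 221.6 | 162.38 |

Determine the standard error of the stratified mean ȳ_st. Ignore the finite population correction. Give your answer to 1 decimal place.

V̂(ȳ_st) = Σ W_h² s_h²/n_h, with W_h = N_h/N and N = 1460:
  stratum A: (600/1460)²·35.71²/88 = 2.44734
  stratum B: (520/1460)²·420.56²/43 = 521.781
  stratum C: (340/1460)²·162.38²/23 = 62.1712
V̂(ȳ_st) = 586.4
SE(ȳ_st) = √586.4 = 24.2157

SE(ȳ_st) ≈ 24.2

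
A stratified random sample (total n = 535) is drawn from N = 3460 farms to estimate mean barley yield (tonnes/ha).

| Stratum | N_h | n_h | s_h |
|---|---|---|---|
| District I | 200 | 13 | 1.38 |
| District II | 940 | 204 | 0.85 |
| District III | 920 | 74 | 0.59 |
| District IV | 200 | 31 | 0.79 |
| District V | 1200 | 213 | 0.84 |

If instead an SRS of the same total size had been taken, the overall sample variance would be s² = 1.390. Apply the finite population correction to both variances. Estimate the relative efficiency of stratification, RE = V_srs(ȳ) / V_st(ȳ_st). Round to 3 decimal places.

RE ≈ 1.624

V̂(ȳ_st) = Σ W_h² (1 − n_h/N_h) s_h²/n_h, with W_h = N_h/N and N = 3460:
  stratum District I: (200/3460)²·(1 − 13/200)·1.38²/13 = 0.000457651
  stratum District II: (940/3460)²·(1 − 204/940)·0.85²/204 = 0.000204673
  stratum District III: (920/3460)²·(1 − 74/920)·0.59²/74 = 0.000305829
  stratum District IV: (200/3460)²·(1 − 31/200)·0.79²/31 = 5.68404e-05
  stratum District V: (1200/3460)²·(1 − 213/1200)·0.84²/213 = 0.000327737
V_st = 0.00135273
V_srs = (1 − 535/3460)·1.390/535 = 0.0021964
Relative efficiency = V_srs / V_st = 0.0021964/0.00135273 = 1.6237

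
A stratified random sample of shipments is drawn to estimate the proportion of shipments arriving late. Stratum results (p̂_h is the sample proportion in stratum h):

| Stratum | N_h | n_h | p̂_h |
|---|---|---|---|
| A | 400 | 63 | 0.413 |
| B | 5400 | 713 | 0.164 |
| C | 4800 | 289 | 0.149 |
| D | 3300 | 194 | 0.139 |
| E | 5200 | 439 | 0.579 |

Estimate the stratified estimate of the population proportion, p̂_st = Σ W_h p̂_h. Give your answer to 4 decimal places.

p̂_st ≈ 0.2741

N = 19100; stratum weights W_h = N_h/N.
p̂_st = Σ W_h p̂_h = (400·0.413 + 5400·0.164 + 4800·0.149 + 3300·0.139 + 5200·0.579)/19100 = 0.27411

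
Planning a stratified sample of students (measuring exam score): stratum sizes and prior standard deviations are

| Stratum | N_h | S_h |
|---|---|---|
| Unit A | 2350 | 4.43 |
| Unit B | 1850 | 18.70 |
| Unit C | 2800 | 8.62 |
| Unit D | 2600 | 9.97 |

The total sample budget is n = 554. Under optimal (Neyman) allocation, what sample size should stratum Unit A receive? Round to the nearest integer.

Neyman allocation: n_h = n · N_h S_h / Σ N_i S_i, with n = 554.
  stratum Unit A: N_h·S_h = 2350·4.43 = 10410.50
  stratum Unit B: N_h·S_h = 1850·18.70 = 34595.00
  stratum Unit C: N_h·S_h = 2800·8.62 = 24136.00
  stratum Unit D: N_h·S_h = 2600·9.97 = 25922.00
Σ N_h S_h = 95063.50
n for stratum Unit A = 554·10410.50/95063.50 = 60.669 → 61

61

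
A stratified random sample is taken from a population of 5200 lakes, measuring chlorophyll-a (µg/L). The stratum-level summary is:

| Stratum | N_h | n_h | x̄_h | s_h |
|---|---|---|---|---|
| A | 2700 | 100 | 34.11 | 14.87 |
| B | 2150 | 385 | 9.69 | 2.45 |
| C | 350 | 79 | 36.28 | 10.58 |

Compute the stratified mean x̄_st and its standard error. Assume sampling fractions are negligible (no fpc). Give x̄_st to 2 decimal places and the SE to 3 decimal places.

x̄_st ≈ 24.16, SE ≈ 0.778

x̄_st = Σ W_h x̄_h = (2700·34.11 + 2150·9.69 + 350·36.28)/5200 = 24.15933
V̂(x̄_st) = Σ W_h² s_h²/n_h, with W_h = N_h/N and N = 5200:
  stratum A: (2700/5200)²·14.87²/100 = 0.596132
  stratum B: (2150/5200)²·2.45²/385 = 0.00266527
  stratum C: (350/5200)²·10.58²/79 = 0.00641909
V̂(x̄_st) = 0.605217
SE(x̄_st) = √0.605217 = 0.777957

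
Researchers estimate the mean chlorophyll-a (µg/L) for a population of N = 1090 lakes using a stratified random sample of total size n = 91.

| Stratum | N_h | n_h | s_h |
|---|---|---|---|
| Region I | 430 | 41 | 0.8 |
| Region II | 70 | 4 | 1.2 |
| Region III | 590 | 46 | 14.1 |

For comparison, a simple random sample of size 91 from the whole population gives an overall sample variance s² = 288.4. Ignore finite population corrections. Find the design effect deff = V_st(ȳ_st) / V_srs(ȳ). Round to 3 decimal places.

V̂(ȳ_st) = Σ W_h² s_h²/n_h, with W_h = N_h/N and N = 1090:
  stratum Region I: (430/1090)²·0.8²/41 = 0.00242929
  stratum Region II: (70/1090)²·1.2²/4 = 0.00148472
  stratum Region III: (590/1090)²·14.1²/46 = 1.26628
V_st = 1.2702
V_srs = s²/n = 288.4/91 = 3.16923
deff = V_st / V_srs = 1.2702/3.16923 = 0.4008

deff ≈ 0.401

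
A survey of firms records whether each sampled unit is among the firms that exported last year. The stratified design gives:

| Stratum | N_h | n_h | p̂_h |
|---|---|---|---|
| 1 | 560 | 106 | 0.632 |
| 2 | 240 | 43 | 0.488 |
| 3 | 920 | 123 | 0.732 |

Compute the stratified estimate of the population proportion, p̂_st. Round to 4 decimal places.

p̂_st ≈ 0.6654

N = 1720; stratum weights W_h = N_h/N.
p̂_st = Σ W_h p̂_h = (560·0.632 + 240·0.488 + 920·0.732)/1720 = 0.66540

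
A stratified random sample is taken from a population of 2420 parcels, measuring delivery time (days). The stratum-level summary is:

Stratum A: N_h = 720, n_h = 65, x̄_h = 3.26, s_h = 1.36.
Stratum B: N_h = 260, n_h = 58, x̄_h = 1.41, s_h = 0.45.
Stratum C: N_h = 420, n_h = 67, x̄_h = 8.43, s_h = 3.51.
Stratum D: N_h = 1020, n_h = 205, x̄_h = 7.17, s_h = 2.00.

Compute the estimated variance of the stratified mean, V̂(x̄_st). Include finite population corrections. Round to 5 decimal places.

V̂(x̄_st) = Σ W_h² (1 − n_h/N_h) s_h²/n_h, with W_h = N_h/N and N = 2420:
  stratum A: (720/2420)²·(1 − 65/720)·1.36²/65 = 0.00229143
  stratum B: (260/2420)²·(1 − 58/260)·0.45²/58 = 3.13106e-05
  stratum C: (420/2420)²·(1 − 67/420)·3.51²/67 = 0.00465514
  stratum D: (1020/2420)²·(1 − 205/1020)·2.00²/205 = 0.0027697
V̂(x̄_st) = 0.00974759

V̂(x̄_st) ≈ 0.00975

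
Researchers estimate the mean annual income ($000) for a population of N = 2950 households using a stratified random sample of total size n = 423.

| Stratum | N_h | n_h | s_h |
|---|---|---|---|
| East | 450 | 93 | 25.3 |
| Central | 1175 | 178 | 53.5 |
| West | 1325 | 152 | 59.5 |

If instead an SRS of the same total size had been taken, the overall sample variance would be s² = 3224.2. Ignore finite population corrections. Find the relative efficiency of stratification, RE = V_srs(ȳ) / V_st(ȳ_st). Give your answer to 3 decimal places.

RE ≈ 1.029

V̂(ȳ_st) = Σ W_h² s_h²/n_h, with W_h = N_h/N and N = 2950:
  stratum East: (450/2950)²·25.3²/93 = 0.160154
  stratum Central: (1175/2950)²·53.5²/178 = 2.55105
  stratum West: (1325/2950)²·59.5²/152 = 4.6987
V_st = 7.40991
V_srs = s²/n = 3224.2/423 = 7.62222
Relative efficiency = V_srs / V_st = 7.62222/7.40991 = 1.0287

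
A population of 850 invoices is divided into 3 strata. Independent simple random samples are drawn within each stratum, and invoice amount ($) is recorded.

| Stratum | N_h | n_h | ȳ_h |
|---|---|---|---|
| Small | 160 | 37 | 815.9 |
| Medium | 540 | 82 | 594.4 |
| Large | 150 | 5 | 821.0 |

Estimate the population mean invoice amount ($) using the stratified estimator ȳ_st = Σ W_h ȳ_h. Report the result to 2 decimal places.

ȳ_st ≈ 676.08

N = Σ N_h = 850. Stratum weights W_h = N_h/N.
ȳ_st = (160·815.9 + 540·594.4 + 150·821.0) / 850 = 676.0824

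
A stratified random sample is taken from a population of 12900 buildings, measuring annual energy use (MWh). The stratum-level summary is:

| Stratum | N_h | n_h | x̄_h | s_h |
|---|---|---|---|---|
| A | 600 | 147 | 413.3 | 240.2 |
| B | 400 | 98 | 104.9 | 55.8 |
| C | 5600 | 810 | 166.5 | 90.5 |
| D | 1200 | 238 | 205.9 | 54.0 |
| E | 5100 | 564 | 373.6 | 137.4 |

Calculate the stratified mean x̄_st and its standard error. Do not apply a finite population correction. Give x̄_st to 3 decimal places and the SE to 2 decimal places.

x̄_st = Σ W_h x̄_h = (600·413.3 + 400·104.9 + 5600·166.5 + 1200·205.9 + 5100·373.6)/12900 = 261.61085
V̂(x̄_st) = Σ W_h² s_h²/n_h, with W_h = N_h/N and N = 12900:
  stratum A: (600/12900)²·240.2²/147 = 0.849086
  stratum B: (400/12900)²·55.8²/98 = 0.030548
  stratum C: (5600/12900)²·90.5²/810 = 1.9055
  stratum D: (1200/12900)²·54.0²/238 = 0.106021
  stratum E: (5100/12900)²·137.4²/564 = 5.23185
V̂(x̄_st) = 8.123
SE(x̄_st) = √8.123 = 2.85009

x̄_st ≈ 261.611, SE ≈ 2.85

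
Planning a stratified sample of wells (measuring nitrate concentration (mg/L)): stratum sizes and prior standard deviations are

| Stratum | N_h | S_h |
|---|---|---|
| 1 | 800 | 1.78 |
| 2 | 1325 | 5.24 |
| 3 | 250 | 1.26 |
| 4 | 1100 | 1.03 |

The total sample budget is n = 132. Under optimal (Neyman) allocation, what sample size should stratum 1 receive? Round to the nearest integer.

Neyman allocation: n_h = n · N_h S_h / Σ N_i S_i, with n = 132.
  stratum 1: N_h·S_h = 800·1.78 = 1424.00
  stratum 2: N_h·S_h = 1325·5.24 = 6943.00
  stratum 3: N_h·S_h = 250·1.26 = 315.00
  stratum 4: N_h·S_h = 1100·1.03 = 1133.00
Σ N_h S_h = 9815.00
n for stratum 1 = 132·1424.00/9815.00 = 19.151 → 19

19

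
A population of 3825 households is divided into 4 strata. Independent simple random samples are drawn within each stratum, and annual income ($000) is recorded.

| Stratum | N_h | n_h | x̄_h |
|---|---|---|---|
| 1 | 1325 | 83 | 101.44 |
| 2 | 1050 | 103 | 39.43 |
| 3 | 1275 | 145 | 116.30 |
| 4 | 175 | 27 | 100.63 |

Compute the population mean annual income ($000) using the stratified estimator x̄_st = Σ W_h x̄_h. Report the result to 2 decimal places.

x̄_st ≈ 89.33

N = Σ N_h = 3825. Stratum weights W_h = N_h/N.
x̄_st = (1325·101.44 + 1050·39.43 + 1275·116.30 + 175·100.63) / 3825 = 89.3339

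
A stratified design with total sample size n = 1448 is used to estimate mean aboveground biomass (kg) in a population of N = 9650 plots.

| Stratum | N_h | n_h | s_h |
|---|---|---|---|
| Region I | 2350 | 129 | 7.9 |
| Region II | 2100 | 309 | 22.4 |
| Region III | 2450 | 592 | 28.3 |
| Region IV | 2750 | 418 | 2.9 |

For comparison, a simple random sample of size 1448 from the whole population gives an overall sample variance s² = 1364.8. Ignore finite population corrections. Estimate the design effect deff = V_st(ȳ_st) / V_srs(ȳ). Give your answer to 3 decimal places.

V̂(ȳ_st) = Σ W_h² s_h²/n_h, with W_h = N_h/N and N = 9650:
  stratum Region I: (2350/9650)²·7.9²/129 = 0.028691
  stratum Region II: (2100/9650)²·22.4²/309 = 0.0768991
  stratum Region III: (2450/9650)²·28.3²/592 = 0.0872025
  stratum Region IV: (2750/9650)²·2.9²/418 = 0.00163392
V_st = 0.194427
V_srs = s²/n = 1364.8/1448 = 0.942541
deff = V_st / V_srs = 0.194427/0.942541 = 0.2063

deff ≈ 0.206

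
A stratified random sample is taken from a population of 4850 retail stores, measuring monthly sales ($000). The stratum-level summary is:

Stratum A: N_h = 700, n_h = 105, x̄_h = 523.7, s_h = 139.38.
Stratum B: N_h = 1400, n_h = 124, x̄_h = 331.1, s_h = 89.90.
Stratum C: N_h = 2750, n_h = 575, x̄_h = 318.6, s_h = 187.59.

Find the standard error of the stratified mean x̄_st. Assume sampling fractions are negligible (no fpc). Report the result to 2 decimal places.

V̂(x̄_st) = Σ W_h² s_h²/n_h, with W_h = N_h/N and N = 4850:
  stratum A: (700/4850)²·139.38²/105 = 3.85411
  stratum B: (1400/4850)²·89.90²/124 = 5.43088
  stratum C: (2750/4850)²·187.59²/575 = 19.6758
V̂(x̄_st) = 28.9608
SE(x̄_st) = √28.9608 = 5.38153

SE(x̄_st) ≈ 5.38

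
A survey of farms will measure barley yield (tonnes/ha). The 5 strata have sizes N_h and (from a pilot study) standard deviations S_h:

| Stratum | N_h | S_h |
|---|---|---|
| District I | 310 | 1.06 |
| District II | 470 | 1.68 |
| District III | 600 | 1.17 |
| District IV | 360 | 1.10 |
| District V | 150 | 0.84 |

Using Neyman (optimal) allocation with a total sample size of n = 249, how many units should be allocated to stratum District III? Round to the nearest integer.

Neyman allocation: n_h = n · N_h S_h / Σ N_i S_i, with n = 249.
  stratum District I: N_h·S_h = 310·1.06 = 328.60
  stratum District II: N_h·S_h = 470·1.68 = 789.60
  stratum District III: N_h·S_h = 600·1.17 = 702.00
  stratum District IV: N_h·S_h = 360·1.10 = 396.00
  stratum District V: N_h·S_h = 150·0.84 = 126.00
Σ N_h S_h = 2342.20
n for stratum District III = 249·702.00/2342.20 = 74.630 → 75

75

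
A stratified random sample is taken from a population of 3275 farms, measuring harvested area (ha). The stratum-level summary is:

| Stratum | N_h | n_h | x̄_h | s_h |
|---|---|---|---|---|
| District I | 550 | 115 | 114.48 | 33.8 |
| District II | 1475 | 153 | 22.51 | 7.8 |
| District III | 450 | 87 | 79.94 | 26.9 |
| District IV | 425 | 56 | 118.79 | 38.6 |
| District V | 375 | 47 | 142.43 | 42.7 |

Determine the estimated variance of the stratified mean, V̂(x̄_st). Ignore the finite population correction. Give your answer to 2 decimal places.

V̂(x̄_st) ≈ 1.47

V̂(x̄_st) = Σ W_h² s_h²/n_h, with W_h = N_h/N and N = 3275:
  stratum District I: (550/3275)²·33.8²/115 = 0.280181
  stratum District II: (1475/3275)²·7.8²/153 = 0.0806602
  stratum District III: (450/3275)²·26.9²/87 = 0.157032
  stratum District IV: (425/3275)²·38.6²/56 = 0.448066
  stratum District V: (375/3275)²·42.7²/47 = 0.508625
V̂(x̄_st) = 1.47456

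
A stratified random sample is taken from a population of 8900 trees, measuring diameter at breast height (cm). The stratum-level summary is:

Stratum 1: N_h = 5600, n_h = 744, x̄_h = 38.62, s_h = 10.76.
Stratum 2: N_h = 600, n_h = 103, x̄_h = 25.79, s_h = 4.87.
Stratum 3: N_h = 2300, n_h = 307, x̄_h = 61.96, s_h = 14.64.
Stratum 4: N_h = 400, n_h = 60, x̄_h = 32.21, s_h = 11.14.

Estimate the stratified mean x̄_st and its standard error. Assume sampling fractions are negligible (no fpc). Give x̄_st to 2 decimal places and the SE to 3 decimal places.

x̄_st = Σ W_h x̄_h = (5600·38.62 + 600·25.79 + 2300·61.96 + 400·32.21)/8900 = 43.49865
V̂(x̄_st) = Σ W_h² s_h²/n_h, with W_h = N_h/N and N = 8900:
  stratum 1: (5600/8900)²·10.76²/744 = 0.0616095
  stratum 2: (600/8900)²·4.87²/103 = 0.00104651
  stratum 3: (2300/8900)²·14.64²/307 = 0.0466251
  stratum 4: (400/8900)²·11.14²/60 = 0.00417791
V̂(x̄_st) = 0.113459
SE(x̄_st) = √0.113459 = 0.336837

x̄_st ≈ 43.50, SE ≈ 0.337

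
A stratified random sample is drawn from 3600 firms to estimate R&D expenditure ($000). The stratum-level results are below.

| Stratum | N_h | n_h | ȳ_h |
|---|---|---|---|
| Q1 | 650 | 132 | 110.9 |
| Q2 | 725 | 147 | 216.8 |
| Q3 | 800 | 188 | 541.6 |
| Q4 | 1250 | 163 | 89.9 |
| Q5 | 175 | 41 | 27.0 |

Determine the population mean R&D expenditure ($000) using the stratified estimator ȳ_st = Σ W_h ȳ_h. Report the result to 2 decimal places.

N = Σ N_h = 3600. Stratum weights W_h = N_h/N.
ȳ_st = (650·110.9 + 725·216.8 + 800·541.6 + 1250·89.9 + 175·27.0) / 3600 = 216.5681

ȳ_st ≈ 216.57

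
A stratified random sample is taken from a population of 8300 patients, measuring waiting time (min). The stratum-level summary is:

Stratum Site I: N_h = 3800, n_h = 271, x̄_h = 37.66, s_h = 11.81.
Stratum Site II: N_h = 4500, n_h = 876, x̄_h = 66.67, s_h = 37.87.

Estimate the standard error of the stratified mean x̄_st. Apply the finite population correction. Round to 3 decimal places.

SE(x̄_st) ≈ 0.698

V̂(x̄_st) = Σ W_h² (1 − n_h/N_h) s_h²/n_h, with W_h = N_h/N and N = 8300:
  stratum Site I: (3800/8300)²·(1 − 271/3800)·11.81²/271 = 0.100187
  stratum Site II: (4500/8300)²·(1 − 876/4500)·37.87²/876 = 0.387553
V̂(x̄_st) = 0.48774
SE(x̄_st) = √0.48774 = 0.698383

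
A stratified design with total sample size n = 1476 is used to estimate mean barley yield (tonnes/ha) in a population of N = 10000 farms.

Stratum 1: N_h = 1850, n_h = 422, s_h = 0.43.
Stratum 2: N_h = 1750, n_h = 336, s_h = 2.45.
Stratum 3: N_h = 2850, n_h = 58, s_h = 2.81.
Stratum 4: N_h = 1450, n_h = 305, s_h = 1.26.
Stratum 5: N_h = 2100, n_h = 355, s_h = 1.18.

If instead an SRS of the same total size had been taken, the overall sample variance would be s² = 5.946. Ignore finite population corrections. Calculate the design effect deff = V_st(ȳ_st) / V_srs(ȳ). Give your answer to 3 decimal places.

V̂(ȳ_st) = Σ W_h² s_h²/n_h, with W_h = N_h/N and N = 10000:
  stratum 1: (1850/10000)²·0.43²/422 = 1.49957e-05
  stratum 2: (1750/10000)²·2.45²/336 = 0.000547103
  stratum 3: (2850/10000)²·2.81²/58 = 0.0110579
  stratum 4: (1450/10000)²·1.26²/305 = 0.00010944
  stratum 5: (2100/10000)²·1.18²/355 = 0.000172971
V_st = 0.0119025
V_srs = s²/n = 5.946/1476 = 0.00402846
deff = V_st / V_srs = 0.0119025/0.00402846 = 2.9546

deff ≈ 2.955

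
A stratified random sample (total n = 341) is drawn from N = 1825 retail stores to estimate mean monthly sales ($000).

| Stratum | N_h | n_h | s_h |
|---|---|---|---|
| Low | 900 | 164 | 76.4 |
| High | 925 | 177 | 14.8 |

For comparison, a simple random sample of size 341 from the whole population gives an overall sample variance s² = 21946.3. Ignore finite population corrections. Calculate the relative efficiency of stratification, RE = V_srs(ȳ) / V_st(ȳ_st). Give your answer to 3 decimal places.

RE ≈ 7.172

V̂(ȳ_st) = Σ W_h² s_h²/n_h, with W_h = N_h/N and N = 1825:
  stratum Low: (900/1825)²·76.4²/164 = 8.6557
  stratum High: (925/1825)²·14.8²/177 = 0.317913
V_st = 8.97361
V_srs = s²/n = 21946.3/341 = 64.3587
Relative efficiency = V_srs / V_st = 64.3587/8.97361 = 7.1720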